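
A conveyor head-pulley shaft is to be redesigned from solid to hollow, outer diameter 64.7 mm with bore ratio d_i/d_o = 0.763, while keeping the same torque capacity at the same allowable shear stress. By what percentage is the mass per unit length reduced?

44.9 %

Equal τ_max and T ⇒ the solid shaft needs d_s³ = d_o³(1−k⁴), so d_s = 64.7·(1−0.763⁴)^(1/3) = 56.36 mm.
Area ratio A_h/A_s = d_o²(1−k²)/d_s² = (1−k²)/(1−k⁴)^(2/3) = 0.5506.
Mass saving = 1 − 0.5506 = 44.9 %.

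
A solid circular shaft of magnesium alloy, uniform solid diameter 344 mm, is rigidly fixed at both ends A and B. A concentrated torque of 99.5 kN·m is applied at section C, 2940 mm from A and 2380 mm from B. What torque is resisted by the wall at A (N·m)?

With uniform GJ and both ends fixed, compatibility θ_AC = θ_CB gives T_A·a = T_B·b, together with T_A + T_B = T₀.
T_A = T₀·b/(a+b) = 99500·2380/5320 = 44510 N·m; T_B = 54990 N·m.

44500 N·m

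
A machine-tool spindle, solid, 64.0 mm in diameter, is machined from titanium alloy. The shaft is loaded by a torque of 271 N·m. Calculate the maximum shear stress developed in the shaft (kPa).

J = πd⁴/32 = π(0.0640)⁴/32 = 1.647×10^-6 m⁴.
τ_max = T·r/J = 271.0 × 0.0320 / 1.647×10^-6 = 5.265×10^6 Pa.

5270 kPa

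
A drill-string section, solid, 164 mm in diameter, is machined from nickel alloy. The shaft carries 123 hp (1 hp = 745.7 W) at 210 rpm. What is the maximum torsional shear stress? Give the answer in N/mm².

4.82 N/mm²

ω = 2π·210/60 = 21.99 rad/s, so T = P/ω = 123×745.7 / 21.99 = 4171 N·m.
J = πd⁴/32 = π(0.164)⁴/32 = 7.102×10^-5 m⁴.
τ_max = T·r/J = 4171 × 0.0820 / 7.102×10^-5 = 4.816×10^6 Pa.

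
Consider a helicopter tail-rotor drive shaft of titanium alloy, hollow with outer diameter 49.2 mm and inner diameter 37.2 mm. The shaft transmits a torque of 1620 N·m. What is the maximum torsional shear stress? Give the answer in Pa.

1.03e8 Pa

J = π(d_o⁴ − d_i⁴)/32 = π(0.0492⁴ − 0.0372⁴)/32 = 3.872×10^-7 m⁴.
τ_max = T·r/J = 1620 × 0.0246 / 3.872×10^-7 = 1.029×10^8 Pa.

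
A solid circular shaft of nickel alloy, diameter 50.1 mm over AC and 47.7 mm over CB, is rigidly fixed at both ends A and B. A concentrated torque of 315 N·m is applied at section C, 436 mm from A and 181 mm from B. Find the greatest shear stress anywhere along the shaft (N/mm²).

Compatibility: T_A·a/J_AC = T_B·b/J_CB with T_A + T_B = T₀.
J_AC = 6.19×10^-7 m⁴, J_CB = 5.08×10^-7 m⁴, so T_A = T₀·(J_AC/a)/((J_AC/a)+(J_CB/b)) = 105.7 N·m, T_B = 209.3 N·m.
τ in each portion: τ_AC = 4.28×10^6 Pa, τ_CB = 9.82×10^6 Pa; maximum is in CB.
τ_max = T_CB·r/J = 209.3·0.0239/5.08×10^-7 = 9.820×10^6 Pa.

9.82 N/mm²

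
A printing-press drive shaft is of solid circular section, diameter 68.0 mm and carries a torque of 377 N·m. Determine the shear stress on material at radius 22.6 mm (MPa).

J = πd⁴/32 = π(0.0680)⁴/32 = 2.099×10^-6 m⁴.
Shear stress varies linearly with radius: τ = T·r/J = 377.0 × 0.0226 / 2.099×10^-6 = 4.059×10^6 Pa.

4.06 MPa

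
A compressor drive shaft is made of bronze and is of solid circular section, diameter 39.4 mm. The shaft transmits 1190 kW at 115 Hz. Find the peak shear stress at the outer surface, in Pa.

1.37e8 Pa

ω = 2π·115 = 722.6 rad/s, so T = P/ω = 1190×10³ / 722.6 = 1647 N·m.
J = πd⁴/32 = π(0.0394)⁴/32 = 2.366×10^-7 m⁴.
τ_max = T·r/J = 1647 × 0.0197 / 2.366×10^-7 = 1.371×10^8 Pa.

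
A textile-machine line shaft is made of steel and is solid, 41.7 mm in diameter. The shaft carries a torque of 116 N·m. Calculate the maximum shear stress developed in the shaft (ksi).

1.18 ksi

J = πd⁴/32 = π(0.0417)⁴/32 = 2.969×10^-7 m⁴.
τ_max = T·r/J = 116.0 × 0.0209 / 2.969×10^-7 = 8.147×10^6 Pa.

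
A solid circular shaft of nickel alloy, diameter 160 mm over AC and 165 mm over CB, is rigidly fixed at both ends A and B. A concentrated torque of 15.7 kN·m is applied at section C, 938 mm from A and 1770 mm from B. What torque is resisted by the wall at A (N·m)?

Compatibility: T_A·a/J_AC = T_B·b/J_CB with T_A + T_B = T₀.
J_AC = 6.43×10^-5 m⁴, J_CB = 7.28×10^-5 m⁴, so T_A = T₀·(J_AC/a)/((J_AC/a)+(J_CB/b)) = 9816 N·m, T_B = 5884 N·m.

9820 N·m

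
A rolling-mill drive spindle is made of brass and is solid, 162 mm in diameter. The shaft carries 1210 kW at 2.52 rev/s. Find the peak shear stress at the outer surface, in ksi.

ω = 2π·2.52 = 15.83 rad/s, so T = P/ω = 1210×10³ / 15.83 = 76420 N·m.
J = πd⁴/32 = π(0.162)⁴/32 = 6.762×10^-5 m⁴.
τ_max = T·r/J = 76420 × 0.0810 / 6.762×10^-5 = 9.154×10^7 Pa.

13.3 ksi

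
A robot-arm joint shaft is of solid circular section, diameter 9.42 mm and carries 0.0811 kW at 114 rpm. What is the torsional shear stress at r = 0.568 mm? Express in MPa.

ω = 2π·114/60 = 11.94 rad/s, so T = P/ω = 0.0811×10³ / 11.94 = 6.793 N·m.
J = πd⁴/32 = π(0.00942)⁴/32 = 7.730×10^-10 m⁴.
Shear stress varies linearly with radius: τ = T·r/J = 6.793 × 5.68e-4 / 7.730×10^-10 = 4.992×10^6 Pa.

4.99 MPa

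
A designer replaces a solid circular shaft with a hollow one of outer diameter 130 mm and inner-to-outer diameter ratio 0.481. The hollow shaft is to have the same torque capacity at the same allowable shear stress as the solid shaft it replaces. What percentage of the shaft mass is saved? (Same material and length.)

Equal τ_max and T ⇒ the solid shaft needs d_s³ = d_o³(1−k⁴), so d_s = 130·(1−0.481⁴)^(1/3) = 127.6 mm.
Area ratio A_h/A_s = d_o²(1−k²)/d_s² = (1−k²)/(1−k⁴)^(2/3) = 0.7974.
Mass saving = 1 − 0.7974 = 20.3 %.

20.3 %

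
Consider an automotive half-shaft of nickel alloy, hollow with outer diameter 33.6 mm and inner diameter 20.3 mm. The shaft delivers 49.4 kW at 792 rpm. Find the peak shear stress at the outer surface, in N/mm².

92.3 N/mm²

ω = 2π·792/60 = 82.94 rad/s, so T = P/ω = 49.4×10³ / 82.94 = 595.6 N·m.
J = π(d_o⁴ − d_i⁴)/32 = π(0.0336⁴ − 0.0203⁴)/32 = 1.085×10^-7 m⁴.
τ_max = T·r/J = 595.6 × 0.0168 / 1.085×10^-7 = 9.226×10^7 Pa.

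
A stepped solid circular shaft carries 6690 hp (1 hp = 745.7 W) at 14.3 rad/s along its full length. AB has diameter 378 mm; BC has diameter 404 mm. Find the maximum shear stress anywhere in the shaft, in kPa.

ω = 14.3 rad/s, so T = P/ω = 6690×745.7 / 14.30 = 348900 N·m.
Under the same torque, τ_max = 16T/(πd³) is largest where d is smallest — segment AB (d = 378 mm).
τ_max = 16·348900/(π·(0.378)³) = 3.290×10^7 Pa.

32900 kPa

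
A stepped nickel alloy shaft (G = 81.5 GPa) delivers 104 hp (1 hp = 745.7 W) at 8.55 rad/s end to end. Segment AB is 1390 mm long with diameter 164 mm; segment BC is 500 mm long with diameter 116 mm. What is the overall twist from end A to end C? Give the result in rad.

0.00531 rad

ω = 8.55 rad/s, so T = P/ω = 104×745.7 / 8.550 = 9071 N·m.
J_AB = π(0.164)⁴/32 = 7.10×10^-5 m⁴; J_BC = π(0.116)⁴/32 = 1.78×10^-5 m⁴.
θ = (T/G)·Σ L_i/J_i = (9071/81.5×10⁹)·(1.39/7.10×10^-5 + 0.500/1.78×10^-5) = 5.309×10^-3 rad.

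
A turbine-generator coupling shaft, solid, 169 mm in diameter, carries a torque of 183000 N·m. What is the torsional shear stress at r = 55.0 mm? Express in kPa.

126000 kPa

J = πd⁴/32 = π(0.169)⁴/32 = 8.008×10^-5 m⁴.
Shear stress varies linearly with radius: τ = T·r/J = 183000 × 0.0550 / 8.008×10^-5 = 1.257×10^8 Pa.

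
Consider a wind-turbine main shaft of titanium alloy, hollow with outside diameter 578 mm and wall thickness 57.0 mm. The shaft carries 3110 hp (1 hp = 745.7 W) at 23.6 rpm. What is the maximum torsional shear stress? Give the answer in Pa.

ω = 2π·23.6/60 = 2.471 rad/s, so T = P/ω = 3110×745.7 / 2.471 = 938400 N·m.
J = π(d_o⁴ − d_i⁴)/32 = π(0.578⁴ − 0.464⁴)/32 = 6.407×10^-3 m⁴.
τ_max = T·r/J = 938400 × 0.289 / 6.407×10^-3 = 4.233×10^7 Pa.

4.23e7 Pa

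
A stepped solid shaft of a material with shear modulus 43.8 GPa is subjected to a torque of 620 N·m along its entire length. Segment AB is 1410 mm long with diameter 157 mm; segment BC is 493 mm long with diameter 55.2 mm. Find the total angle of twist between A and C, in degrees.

0.458°

J_AB = π(0.157)⁴/32 = 5.96×10^-5 m⁴; J_BC = π(0.0552)⁴/32 = 9.11×10^-7 m⁴.
θ = (T/G)·Σ L_i/J_i = (620.0/43.8×10⁹)·(1.41/5.96×10^-5 + 0.493/9.11×10^-7) = 7.991×10^-3 rad.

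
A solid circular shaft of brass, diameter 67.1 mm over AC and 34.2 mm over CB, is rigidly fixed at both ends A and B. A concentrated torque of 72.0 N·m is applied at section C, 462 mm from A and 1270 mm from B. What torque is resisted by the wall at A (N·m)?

70.3 N·m

Compatibility: T_A·a/J_AC = T_B·b/J_CB with T_A + T_B = T₀.
J_AC = 1.99×10^-6 m⁴, J_CB = 1.34×10^-7 m⁴, so T_A = T₀·(J_AC/a)/((J_AC/a)+(J_CB/b)) = 70.27 N·m, T_B = 1.725 N·m.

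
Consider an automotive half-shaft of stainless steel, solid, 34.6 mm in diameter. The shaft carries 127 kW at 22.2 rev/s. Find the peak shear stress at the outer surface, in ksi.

ω = 2π·22.2 = 139.5 rad/s, so T = P/ω = 127×10³ / 139.5 = 910.5 N·m.
J = πd⁴/32 = π(0.0346)⁴/32 = 1.407×10^-7 m⁴.
τ_max = T·r/J = 910.5 × 0.0173 / 1.407×10^-7 = 1.119×10^8 Pa.

16.2 ksi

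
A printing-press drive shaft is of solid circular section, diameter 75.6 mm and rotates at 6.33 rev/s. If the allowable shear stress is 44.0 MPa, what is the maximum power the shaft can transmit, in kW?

148 kW

J = πd⁴/32 = π(0.0756)⁴/32 = 3.207×10^-6 m⁴.
T_max = τ_allow·J/r = 4.40×10^7 × 3.207×10^-6 / 0.0378 = 3733 N·m.
ω = 2π·6.33 = 39.77 rad/s, so P_max = T_max·ω = 1.485×10^5 W.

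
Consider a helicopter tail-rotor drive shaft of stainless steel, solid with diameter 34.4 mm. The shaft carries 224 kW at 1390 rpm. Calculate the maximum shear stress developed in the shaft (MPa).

ω = 2π·1390/60 = 145.6 rad/s, so T = P/ω = 224×10³ / 145.6 = 1539 N·m.
J = πd⁴/32 = π(0.0344)⁴/32 = 1.375×10^-7 m⁴.
τ_max = T·r/J = 1539 × 0.0172 / 1.375×10^-7 = 1.925×10^8 Pa.

193 MPa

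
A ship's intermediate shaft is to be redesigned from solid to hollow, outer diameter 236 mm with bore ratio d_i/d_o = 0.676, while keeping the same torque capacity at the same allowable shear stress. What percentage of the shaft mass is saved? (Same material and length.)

Equal τ_max and T ⇒ the solid shaft needs d_s³ = d_o³(1−k⁴), so d_s = 236·(1−0.676⁴)^(1/3) = 218.3 mm.
Area ratio A_h/A_s = d_o²(1−k²)/d_s² = (1−k²)/(1−k⁴)^(2/3) = 0.6348.
Mass saving = 1 − 0.6348 = 36.5 %.

36.5 %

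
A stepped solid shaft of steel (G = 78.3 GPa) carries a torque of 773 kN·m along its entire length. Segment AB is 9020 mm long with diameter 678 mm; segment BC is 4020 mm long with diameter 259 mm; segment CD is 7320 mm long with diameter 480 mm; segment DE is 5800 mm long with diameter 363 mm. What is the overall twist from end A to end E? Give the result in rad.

J_AB = π(0.678)⁴/32 = 0.0207 m⁴; J_BC = π(0.259)⁴/32 = 4.42×10^-4 m⁴; J_CD = π(0.480)⁴/32 = 5.21×10^-3 m⁴; J_DE = π(0.363)⁴/32 = 1.70×10^-3 m⁴.
θ = (T/G)·Σ L_i/J_i = (773000/78.3×10⁹)·(9.02/0.0207 + 4.02/4.42×10^-4 + 7.32/5.21×10^-3 + 5.80/1.70×10^-3) = 0.1416 rad.

0.142 rad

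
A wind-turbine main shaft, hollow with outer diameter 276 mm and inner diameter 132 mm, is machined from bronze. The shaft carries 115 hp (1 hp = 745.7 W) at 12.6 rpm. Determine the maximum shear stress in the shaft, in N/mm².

ω = 2π·12.6/60 = 1.319 rad/s, so T = P/ω = 115×745.7 / 1.319 = 64990 N·m.
J = π(d_o⁴ − d_i⁴)/32 = π(0.276⁴ − 0.132⁴)/32 = 5.399×10^-4 m⁴.
τ_max = T·r/J = 64990 × 0.138 / 5.399×10^-4 = 1.661×10^7 Pa.

16.6 N/mm²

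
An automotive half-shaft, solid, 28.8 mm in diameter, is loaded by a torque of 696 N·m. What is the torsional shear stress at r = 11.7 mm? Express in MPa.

J = πd⁴/32 = π(0.0288)⁴/32 = 6.754×10^-8 m⁴.
Shear stress varies linearly with radius: τ = T·r/J = 696.0 × 0.0117 / 6.754×10^-8 = 1.206×10^8 Pa.

121 MPa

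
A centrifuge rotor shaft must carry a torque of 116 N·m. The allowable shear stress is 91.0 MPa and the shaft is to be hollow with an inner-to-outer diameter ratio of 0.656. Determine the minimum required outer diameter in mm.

For a hollow shaft with d_i/d_o = 0.656: τ_max = 16T/(π d_o³ (1−k⁴)), so d_o = [16T/(π τ_allow (1−k⁴))]^(1/3) = [16·116.0/(π·9.10×10^7·0.8148)]^(1/3) = 0.01997 m.

20.0 mm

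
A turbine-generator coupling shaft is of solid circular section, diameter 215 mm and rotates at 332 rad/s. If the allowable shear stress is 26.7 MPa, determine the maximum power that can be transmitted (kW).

J = πd⁴/32 = π(0.215)⁴/32 = 2.098×10^-4 m⁴.
T_max = τ_allow·J/r = 2.67×10^7 × 2.098×10^-4 / 0.107 = 52100 N·m.
ω = 332 rad/s, so P_max = T_max·ω = 1.730×10^7 W.

17300 kW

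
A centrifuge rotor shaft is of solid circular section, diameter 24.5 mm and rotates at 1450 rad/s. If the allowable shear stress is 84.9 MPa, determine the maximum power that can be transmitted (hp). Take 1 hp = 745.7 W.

J = πd⁴/32 = π(0.0245)⁴/32 = 3.537×10^-8 m⁴.
T_max = τ_allow·J/r = 8.49×10^7 × 3.537×10^-8 / 0.0123 = 245.2 N·m.
ω = 1450 rad/s, so P_max = T_max·ω = 3.555×10^5 W.

477 hp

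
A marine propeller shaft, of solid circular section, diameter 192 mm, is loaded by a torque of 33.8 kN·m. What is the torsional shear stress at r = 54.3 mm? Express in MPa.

13.8 MPa

J = πd⁴/32 = π(0.192)⁴/32 = 1.334×10^-4 m⁴.
Shear stress varies linearly with radius: τ = T·r/J = 33800 × 0.0543 / 1.334×10^-4 = 1.376×10^7 Pa.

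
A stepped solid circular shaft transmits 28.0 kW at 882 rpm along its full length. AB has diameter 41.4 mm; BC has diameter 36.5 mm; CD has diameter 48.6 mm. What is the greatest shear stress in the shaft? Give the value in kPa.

31800 kPa

ω = 2π·882/60 = 92.36 rad/s, so T = P/ω = 28.0×10³ / 92.36 = 303.2 N·m.
Under the same torque, τ_max = 16T/(πd³) is largest where d is smallest — segment BC (d = 36.5 mm).
τ_max = 16·303.2/(π·(0.0365)³) = 3.175×10^7 Pa.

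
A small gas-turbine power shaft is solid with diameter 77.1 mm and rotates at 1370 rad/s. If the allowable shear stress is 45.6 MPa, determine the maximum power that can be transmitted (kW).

J = πd⁴/32 = π(0.0771)⁴/32 = 3.469×10^-6 m⁴.
T_max = τ_allow·J/r = 4.56×10^7 × 3.469×10^-6 / 0.0385 = 4104 N·m.
ω = 1370 rad/s, so P_max = T_max·ω = 5.622×10^6 W.

5620 kW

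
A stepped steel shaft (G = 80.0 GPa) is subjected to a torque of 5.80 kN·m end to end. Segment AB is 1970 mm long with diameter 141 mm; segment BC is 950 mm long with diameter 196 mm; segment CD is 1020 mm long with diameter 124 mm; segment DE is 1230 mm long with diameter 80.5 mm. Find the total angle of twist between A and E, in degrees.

1.66°

J_AB = π(0.141)⁴/32 = 3.88×10^-5 m⁴; J_BC = π(0.196)⁴/32 = 1.45×10^-4 m⁴; J_CD = π(0.124)⁴/32 = 2.32×10^-5 m⁴; J_DE = π(0.0805)⁴/32 = 4.12×10^-6 m⁴.
θ = (T/G)·Σ L_i/J_i = (5800/80.0×10⁹)·(1.97/3.88×10^-5 + 0.950/1.45×10^-4 + 1.02/2.32×10^-5 + 1.23/4.12×10^-6) = 0.02897 rad.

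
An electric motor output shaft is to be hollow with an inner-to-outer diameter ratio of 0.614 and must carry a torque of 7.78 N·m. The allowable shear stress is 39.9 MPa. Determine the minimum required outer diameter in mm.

10.5 mm

For a hollow shaft with d_i/d_o = 0.614: τ_max = 16T/(π d_o³ (1−k⁴)), so d_o = [16T/(π τ_allow (1−k⁴))]^(1/3) = [16·7.780/(π·3.99×10^7·0.8579)]^(1/3) = 0.01050 m.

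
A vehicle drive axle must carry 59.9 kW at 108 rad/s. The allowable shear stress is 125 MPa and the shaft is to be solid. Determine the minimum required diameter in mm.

ω = 108 rad/s, so T = P/ω = 59.9×10³ / 108.0 = 554.6 N·m.
For a solid shaft τ_max = 16T/(πd³), so d = (16T/(π τ_allow))^(1/3) = (16·554.6/(π·1.25×10^8))^(1/3) = 0.02827 m.

28.3 mm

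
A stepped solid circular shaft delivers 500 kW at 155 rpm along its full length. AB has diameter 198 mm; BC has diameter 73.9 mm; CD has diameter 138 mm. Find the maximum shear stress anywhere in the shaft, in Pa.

3.89e8 Pa

ω = 2π·155/60 = 16.23 rad/s, so T = P/ω = 500×10³ / 16.23 = 30800 N·m.
Under the same torque, τ_max = 16T/(πd³) is largest where d is smallest — segment BC (d = 73.9 mm).
τ_max = 16·30800/(π·(0.0739)³) = 3.887×10^8 Pa.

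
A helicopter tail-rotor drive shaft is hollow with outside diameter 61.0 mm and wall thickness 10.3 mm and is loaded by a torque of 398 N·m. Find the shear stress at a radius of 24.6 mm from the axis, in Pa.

J = π(d_o⁴ − d_i⁴)/32 = π(0.0610⁴ − 0.0404⁴)/32 = 1.098×10^-6 m⁴.
Shear stress varies linearly with radius: τ = T·r/J = 398.0 × 0.0246 / 1.098×10^-6 = 8.919×10^6 Pa.

8.92e6 Pa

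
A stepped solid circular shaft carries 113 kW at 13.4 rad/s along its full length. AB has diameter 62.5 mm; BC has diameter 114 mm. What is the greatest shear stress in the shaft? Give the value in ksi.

25.5 ksi

ω = 13.4 rad/s, so T = P/ω = 113×10³ / 13.40 = 8433 N·m.
Under the same torque, τ_max = 16T/(πd³) is largest where d is smallest — segment AB (d = 62.5 mm).
τ_max = 16·8433/(π·(0.0625)³) = 1.759×10^8 Pa.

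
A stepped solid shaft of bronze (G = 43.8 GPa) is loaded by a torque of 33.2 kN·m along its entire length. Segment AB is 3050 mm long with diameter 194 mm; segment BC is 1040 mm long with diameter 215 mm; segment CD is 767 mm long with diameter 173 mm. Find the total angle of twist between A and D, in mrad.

27.0 mrad

J_AB = π(0.194)⁴/32 = 1.39×10^-4 m⁴; J_BC = π(0.215)⁴/32 = 2.10×10^-4 m⁴; J_CD = π(0.173)⁴/32 = 8.79×10^-5 m⁴.
θ = (T/G)·Σ L_i/J_i = (33200/43.8×10⁹)·(3.05/1.39×10^-4 + 1.04/2.10×10^-4 + 0.767/8.79×10^-5) = 0.02699 rad.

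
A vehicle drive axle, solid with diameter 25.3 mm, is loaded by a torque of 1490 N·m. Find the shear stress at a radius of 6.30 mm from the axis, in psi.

J = πd⁴/32 = π(0.0253)⁴/32 = 4.022×10^-8 m⁴.
Shear stress varies linearly with radius: τ = T·r/J = 1490 × 0.00630 / 4.022×10^-8 = 2.334×10^8 Pa.

33800 psi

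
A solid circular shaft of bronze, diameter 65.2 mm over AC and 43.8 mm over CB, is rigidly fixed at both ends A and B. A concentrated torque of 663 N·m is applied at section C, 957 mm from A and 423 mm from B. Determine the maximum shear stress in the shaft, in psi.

1840 psi

Compatibility: T_A·a/J_AC = T_B·b/J_CB with T_A + T_B = T₀.
J_AC = 1.77×10^-6 m⁴, J_CB = 3.61×10^-7 m⁴, so T_A = T₀·(J_AC/a)/((J_AC/a)+(J_CB/b)) = 453.9 N·m, T_B = 209.1 N·m.
τ in each portion: τ_AC = 8.34×10^6 Pa, τ_CB = 1.27×10^7 Pa; maximum is in CB.
τ_max = T_CB·r/J = 209.1·0.0219/3.61×10^-7 = 1.268×10^7 Pa.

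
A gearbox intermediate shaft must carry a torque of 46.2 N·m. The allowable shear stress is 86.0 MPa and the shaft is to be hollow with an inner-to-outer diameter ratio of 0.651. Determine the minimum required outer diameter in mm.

For a hollow shaft with d_i/d_o = 0.651: τ_max = 16T/(π d_o³ (1−k⁴)), so d_o = [16T/(π τ_allow (1−k⁴))]^(1/3) = [16·46.20/(π·8.60×10^7·0.8204)]^(1/3) = 0.01494 m.

14.9 mm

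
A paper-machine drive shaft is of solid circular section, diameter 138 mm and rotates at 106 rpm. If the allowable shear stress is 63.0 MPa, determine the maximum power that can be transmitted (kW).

J = πd⁴/32 = π(0.138)⁴/32 = 3.561×10^-5 m⁴.
T_max = τ_allow·J/r = 6.30×10^7 × 3.561×10^-5 / 0.0690 = 32510 N·m.
ω = 2π·106/60 = 11.10 rad/s, so P_max = T_max·ω = 3.609×10^5 W.

361 kW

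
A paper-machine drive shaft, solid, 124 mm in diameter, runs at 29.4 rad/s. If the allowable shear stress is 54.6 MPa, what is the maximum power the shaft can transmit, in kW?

J = πd⁴/32 = π(0.124)⁴/32 = 2.321×10^-5 m⁴.
T_max = τ_allow·J/r = 5.46×10^7 × 2.321×10^-5 / 0.0620 = 20440 N·m.
ω = 29.4 rad/s, so P_max = T_max·ω = 6.009×10^5 W.

601 kW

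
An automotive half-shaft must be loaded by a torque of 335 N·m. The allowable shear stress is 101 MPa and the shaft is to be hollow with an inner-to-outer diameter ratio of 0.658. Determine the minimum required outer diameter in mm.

27.5 mm

For a hollow shaft with d_i/d_o = 0.658: τ_max = 16T/(π d_o³ (1−k⁴)), so d_o = [16T/(π τ_allow (1−k⁴))]^(1/3) = [16·335.0/(π·1.01×10^8·0.8125)]^(1/3) = 0.02750 m.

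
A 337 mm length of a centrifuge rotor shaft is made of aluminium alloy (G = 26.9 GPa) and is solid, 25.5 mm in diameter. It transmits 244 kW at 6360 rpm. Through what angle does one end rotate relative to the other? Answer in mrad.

111 mrad

ω = 2π·6360/60 = 666.0 rad/s, so T = P/ω = 244×10³ / 666.0 = 366.4 N·m.
J = πd⁴/32 = π(0.0255)⁴/32 = 4.151×10^-8 m⁴.
θ = T·L/(G·J) = 366.4 × 0.337 / (26.9×10⁹ × 4.151×10^-8) = 0.1106 rad.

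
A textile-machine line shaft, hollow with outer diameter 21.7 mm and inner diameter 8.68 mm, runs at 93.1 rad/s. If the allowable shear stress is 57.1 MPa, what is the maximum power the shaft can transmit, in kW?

10.4 kW

J = π(d_o⁴ − d_i⁴)/32 = π(0.0217⁴ − 0.00868⁴)/32 = 2.121×10^-8 m⁴.
T_max = τ_allow·J/r = 5.71×10^7 × 2.121×10^-8 / 0.0109 = 111.6 N·m.
ω = 93.1 rad/s, so P_max = T_max·ω = 1.039×10^4 W.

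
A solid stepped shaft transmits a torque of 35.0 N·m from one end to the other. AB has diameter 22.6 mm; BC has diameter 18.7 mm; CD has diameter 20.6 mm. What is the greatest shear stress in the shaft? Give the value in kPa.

Under the same torque, τ_max = 16T/(πd³) is largest where d is smallest — segment BC (d = 18.7 mm).
τ_max = 16·35.00/(π·(0.0187)³) = 2.726×10^7 Pa.

27300 kPa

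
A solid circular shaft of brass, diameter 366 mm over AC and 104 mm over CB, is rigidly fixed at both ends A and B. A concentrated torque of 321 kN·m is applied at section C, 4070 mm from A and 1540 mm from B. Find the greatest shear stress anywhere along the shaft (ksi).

Compatibility: T_A·a/J_AC = T_B·b/J_CB with T_A + T_B = T₀.
J_AC = 1.76×10^-3 m⁴, J_CB = 1.15×10^-5 m⁴, so T_A = T₀·(J_AC/a)/((J_AC/a)+(J_CB/b)) = 315600 N·m, T_B = 5437 N·m.
τ in each portion: τ_AC = 3.28×10^7 Pa, τ_CB = 2.46×10^7 Pa; maximum is in AC.
τ_max = T_AC·r/J = 315600·0.183/1.76×10^-3 = 3.278×10^7 Pa.

4.75 ksi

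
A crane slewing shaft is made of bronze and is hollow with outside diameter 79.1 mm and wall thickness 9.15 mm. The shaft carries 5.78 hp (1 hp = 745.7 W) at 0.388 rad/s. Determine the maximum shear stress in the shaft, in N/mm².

ω = 0.388 rad/s, so T = P/ω = 5.78×745.7 / 0.3880 = 11110 N·m.
J = π(d_o⁴ − d_i⁴)/32 = π(0.0791⁴ − 0.0608⁴)/32 = 2.502×10^-6 m⁴.
τ_max = T·r/J = 11110 × 0.0395 / 2.502×10^-6 = 1.756×10^8 Pa.

176 N/mm²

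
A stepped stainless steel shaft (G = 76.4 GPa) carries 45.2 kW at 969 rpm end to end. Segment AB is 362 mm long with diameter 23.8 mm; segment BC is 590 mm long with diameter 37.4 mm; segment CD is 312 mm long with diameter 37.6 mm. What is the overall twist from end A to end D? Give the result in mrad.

94.2 mrad

ω = 2π·969/60 = 101.5 rad/s, so T = P/ω = 45.2×10³ / 101.5 = 445.4 N·m.
J_AB = π(0.0238)⁴/32 = 3.15×10^-8 m⁴; J_BC = π(0.0374)⁴/32 = 1.92×10^-7 m⁴; J_CD = π(0.0376)⁴/32 = 1.96×10^-7 m⁴.
θ = (T/G)·Σ L_i/J_i = (445.4/76.4×10⁹)·(0.362/3.15×10^-8 + 0.590/1.92×10^-7 + 0.312/1.96×10^-7) = 0.09418 rad.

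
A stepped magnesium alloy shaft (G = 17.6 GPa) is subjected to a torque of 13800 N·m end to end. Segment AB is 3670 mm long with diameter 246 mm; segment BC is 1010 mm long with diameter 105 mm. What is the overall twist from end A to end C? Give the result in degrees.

J_AB = π(0.246)⁴/32 = 3.60×10^-4 m⁴; J_BC = π(0.105)⁴/32 = 1.19×10^-5 m⁴.
θ = (T/G)·Σ L_i/J_i = (13800/17.6×10⁹)·(3.67/3.60×10^-4 + 1.01/1.19×10^-5) = 0.07437 rad.

4.26°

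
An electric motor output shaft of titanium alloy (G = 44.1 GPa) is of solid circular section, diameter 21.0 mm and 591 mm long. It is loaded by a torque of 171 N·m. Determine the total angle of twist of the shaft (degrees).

J = πd⁴/32 = π(0.0210)⁴/32 = 1.909×10^-8 m⁴.
θ = T·L/(G·J) = 171.0 × 0.591 / (44.1×10⁹ × 1.909×10^-8) = 0.1200 rad.

6.88°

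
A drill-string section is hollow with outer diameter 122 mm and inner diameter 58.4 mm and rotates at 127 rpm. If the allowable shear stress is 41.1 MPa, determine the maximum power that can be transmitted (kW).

185 kW

J = π(d_o⁴ − d_i⁴)/32 = π(0.122⁴ − 0.0584⁴)/32 = 2.061×10^-5 m⁴.
T_max = τ_allow·J/r = 4.11×10^7 × 2.061×10^-5 / 0.0610 = 13880 N·m.
ω = 2π·127/60 = 13.30 rad/s, so P_max = T_max·ω = 1.847×10^5 W.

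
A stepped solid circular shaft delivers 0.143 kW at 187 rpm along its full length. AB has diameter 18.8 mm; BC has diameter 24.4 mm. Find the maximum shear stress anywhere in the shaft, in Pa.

ω = 2π·187/60 = 19.58 rad/s, so T = P/ω = 0.143×10³ / 19.58 = 7.302 N·m.
Under the same torque, τ_max = 16T/(πd³) is largest where d is smallest — segment AB (d = 18.8 mm).
τ_max = 16·7.302/(π·(0.0188)³) = 5.597×10^6 Pa.

5.60e6 Pa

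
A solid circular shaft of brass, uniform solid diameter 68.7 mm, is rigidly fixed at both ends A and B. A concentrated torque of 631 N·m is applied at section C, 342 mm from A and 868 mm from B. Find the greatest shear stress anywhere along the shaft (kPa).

7110 kPa

With uniform GJ and both ends fixed, compatibility θ_AC = θ_CB gives T_A·a = T_B·b, together with T_A + T_B = T₀.
T_A = T₀·b/(a+b) = 631.0·868/1210 = 452.7 N·m; T_B = 178.3 N·m.
τ in each portion: τ_AC = 7.11×10^6 Pa, τ_CB = 2.80×10^6 Pa; maximum is in AC.
τ_max = T_AC·r/J = 452.7·0.0343/2.19×10^-6 = 7.110×10^6 Pa.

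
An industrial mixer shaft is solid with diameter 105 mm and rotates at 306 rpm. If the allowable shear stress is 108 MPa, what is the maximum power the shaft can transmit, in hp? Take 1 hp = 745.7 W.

1050 hp

J = πd⁴/32 = π(0.105)⁴/32 = 1.193×10^-5 m⁴.
T_max = τ_allow·J/r = 1.08×10^8 × 1.193×10^-5 / 0.0525 = 24550 N·m.
ω = 2π·306/60 = 32.04 rad/s, so P_max = T_max·ω = 7.866×10^5 W.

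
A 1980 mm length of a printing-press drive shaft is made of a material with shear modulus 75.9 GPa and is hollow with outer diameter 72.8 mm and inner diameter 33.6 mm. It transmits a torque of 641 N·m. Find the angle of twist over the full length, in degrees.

0.364°

J = π(d_o⁴ − d_i⁴)/32 = π(0.0728⁴ − 0.0336⁴)/32 = 2.632×10^-6 m⁴.
θ = T·L/(G·J) = 641.0 × 1.98 / (75.9×10⁹ × 2.632×10^-6) = 6.352×10^-3 rad.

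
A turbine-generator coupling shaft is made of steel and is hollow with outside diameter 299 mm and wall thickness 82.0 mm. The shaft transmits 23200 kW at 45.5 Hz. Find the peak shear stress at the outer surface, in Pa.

1.61e7 Pa

ω = 2π·45.5 = 285.9 rad/s, so T = P/ω = 23200×10³ / 285.9 = 81150 N·m.
J = π(d_o⁴ − d_i⁴)/32 = π(0.299⁴ − 0.135⁴)/32 = 7.521×10^-4 m⁴.
τ_max = T·r/J = 81150 × 0.149 / 7.521×10^-4 = 1.613×10^7 Pa.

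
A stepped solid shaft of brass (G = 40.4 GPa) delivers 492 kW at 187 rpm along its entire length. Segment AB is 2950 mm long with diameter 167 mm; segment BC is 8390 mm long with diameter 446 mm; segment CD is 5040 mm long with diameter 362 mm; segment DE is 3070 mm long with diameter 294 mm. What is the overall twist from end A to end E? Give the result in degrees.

ω = 2π·187/60 = 19.58 rad/s, so T = P/ω = 492×10³ / 19.58 = 25120 N·m.
J_AB = π(0.167)⁴/32 = 7.64×10^-5 m⁴; J_BC = π(0.446)⁴/32 = 3.88×10^-3 m⁴; J_CD = π(0.362)⁴/32 = 1.69×10^-3 m⁴; J_DE = π(0.294)⁴/32 = 7.33×10^-4 m⁴.
θ = (T/G)·Σ L_i/J_i = (25120/40.4×10⁹)·(2.95/7.64×10^-5 + 8.39/3.88×10^-3 + 5.04/1.69×10^-3 + 3.07/7.33×10^-4) = 0.02983 rad.

1.71°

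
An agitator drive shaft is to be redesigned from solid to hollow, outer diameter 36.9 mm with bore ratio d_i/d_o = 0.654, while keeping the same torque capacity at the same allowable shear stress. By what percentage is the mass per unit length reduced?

34.5 %

Equal τ_max and T ⇒ the solid shaft needs d_s³ = d_o³(1−k⁴), so d_s = 36.9·(1−0.654⁴)^(1/3) = 34.50 mm.
Area ratio A_h/A_s = d_o²(1−k²)/d_s² = (1−k²)/(1−k⁴)^(2/3) = 0.6548.
Mass saving = 1 − 0.6548 = 34.5 %.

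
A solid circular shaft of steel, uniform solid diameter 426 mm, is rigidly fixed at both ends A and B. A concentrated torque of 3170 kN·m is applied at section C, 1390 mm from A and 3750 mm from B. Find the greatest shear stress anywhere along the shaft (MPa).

152 MPa

With uniform GJ and both ends fixed, compatibility θ_AC = θ_CB gives T_A·a = T_B·b, together with T_A + T_B = T₀.
T_A = T₀·b/(a+b) = 3.170e6·3750/5140 = 2.313e6 N·m; T_B = 857300 N·m.
τ in each portion: τ_AC = 1.52×10^8 Pa, τ_CB = 5.65×10^7 Pa; maximum is in AC.
τ_max = T_AC·r/J = 2.313e6·0.213/3.23×10^-3 = 1.524×10^8 Pa.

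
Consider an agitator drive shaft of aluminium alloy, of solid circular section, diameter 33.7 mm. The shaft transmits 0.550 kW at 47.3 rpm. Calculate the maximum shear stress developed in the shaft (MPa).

ω = 2π·47.3/60 = 4.953 rad/s, so T = P/ω = 0.550×10³ / 4.953 = 111.0 N·m.
J = πd⁴/32 = π(0.0337)⁴/32 = 1.266×10^-7 m⁴.
τ_max = T·r/J = 111.0 × 0.0169 / 1.266×10^-7 = 1.478×10^7 Pa.

14.8 MPa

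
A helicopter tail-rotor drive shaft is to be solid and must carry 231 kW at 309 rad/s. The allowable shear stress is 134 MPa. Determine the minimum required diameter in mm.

ω = 309 rad/s, so T = P/ω = 231×10³ / 309.0 = 747.6 N·m.
For a solid shaft τ_max = 16T/(πd³), so d = (16T/(π τ_allow))^(1/3) = (16·747.6/(π·1.34×10^8))^(1/3) = 0.03051 m.

30.5 mm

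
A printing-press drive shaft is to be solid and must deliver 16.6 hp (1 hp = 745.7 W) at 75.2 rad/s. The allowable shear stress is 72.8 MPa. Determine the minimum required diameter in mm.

22.6 mm

ω = 75.2 rad/s, so T = P/ω = 16.6×745.7 / 75.20 = 164.6 N·m.
For a solid shaft τ_max = 16T/(πd³), so d = (16T/(π τ_allow))^(1/3) = (16·164.6/(π·7.28×10^7))^(1/3) = 0.02258 m.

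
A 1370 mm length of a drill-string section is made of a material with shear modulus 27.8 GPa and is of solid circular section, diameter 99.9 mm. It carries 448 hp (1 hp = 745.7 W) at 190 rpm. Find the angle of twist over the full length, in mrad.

84.6 mrad

ω = 2π·190/60 = 19.90 rad/s, so T = P/ω = 448×745.7 / 19.90 = 16790 N·m.
J = πd⁴/32 = π(0.0999)⁴/32 = 9.778×10^-6 m⁴.
θ = T·L/(G·J) = 16790 × 1.37 / (27.8×10⁹ × 9.778×10^-6) = 0.08462 rad.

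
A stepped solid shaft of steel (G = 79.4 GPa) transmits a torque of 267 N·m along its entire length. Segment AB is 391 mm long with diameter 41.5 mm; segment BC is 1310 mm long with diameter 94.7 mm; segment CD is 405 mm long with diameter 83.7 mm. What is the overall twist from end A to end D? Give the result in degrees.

0.307°

J_AB = π(0.0415)⁴/32 = 2.91×10^-7 m⁴; J_BC = π(0.0947)⁴/32 = 7.90×10^-6 m⁴; J_CD = π(0.0837)⁴/32 = 4.82×10^-6 m⁴.
θ = (T/G)·Σ L_i/J_i = (267.0/79.4×10⁹)·(0.391/2.91×10^-7 + 1.31/7.90×10^-6 + 0.405/4.82×10^-6) = 5.356×10^-3 rad.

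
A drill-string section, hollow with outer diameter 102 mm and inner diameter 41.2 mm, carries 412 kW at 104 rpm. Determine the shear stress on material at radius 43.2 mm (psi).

22900 psi

ω = 2π·104/60 = 10.89 rad/s, so T = P/ω = 412×10³ / 10.89 = 37830 N·m.
J = π(d_o⁴ − d_i⁴)/32 = π(0.102⁴ − 0.0412⁴)/32 = 1.034×10^-5 m⁴.
Shear stress varies linearly with radius: τ = T·r/J = 37830 × 0.0432 / 1.034×10^-5 = 1.580×10^8 Pa.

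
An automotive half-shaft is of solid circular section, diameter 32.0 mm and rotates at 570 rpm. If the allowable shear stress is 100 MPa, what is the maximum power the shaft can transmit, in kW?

38.4 kW

J = πd⁴/32 = π(0.0320)⁴/32 = 1.029×10^-7 m⁴.
T_max = τ_allow·J/r = 1.00×10^8 × 1.029×10^-7 / 0.0160 = 643.4 N·m.
ω = 2π·570/60 = 59.69 rad/s, so P_max = T_max·ω = 3.840×10^4 W.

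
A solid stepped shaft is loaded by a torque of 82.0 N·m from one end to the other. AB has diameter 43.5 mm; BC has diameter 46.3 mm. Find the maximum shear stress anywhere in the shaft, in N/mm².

5.07 N/mm²

Under the same torque, τ_max = 16T/(πd³) is largest where d is smallest — segment AB (d = 43.5 mm).
τ_max = 16·82.00/(π·(0.0435)³) = 5.074×10^6 Pa.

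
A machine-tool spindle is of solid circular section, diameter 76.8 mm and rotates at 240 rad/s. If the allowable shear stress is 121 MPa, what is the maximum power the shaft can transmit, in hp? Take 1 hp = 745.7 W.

J = πd⁴/32 = π(0.0768)⁴/32 = 3.415×10^-6 m⁴.
T_max = τ_allow·J/r = 1.21×10^8 × 3.415×10^-6 / 0.0384 = 10760 N·m.
ω = 240 rad/s, so P_max = T_max·ω = 2.583×10^6 W.

3460 hp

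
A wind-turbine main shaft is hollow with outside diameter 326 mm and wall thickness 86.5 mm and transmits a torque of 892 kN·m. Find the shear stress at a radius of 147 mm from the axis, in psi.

18000 psi

J = π(d_o⁴ − d_i⁴)/32 = π(0.326⁴ − 0.153⁴)/32 = 1.055×10^-3 m⁴.
Shear stress varies linearly with radius: τ = T·r/J = 892000 × 0.147 / 1.055×10^-3 = 1.243×10^8 Pa.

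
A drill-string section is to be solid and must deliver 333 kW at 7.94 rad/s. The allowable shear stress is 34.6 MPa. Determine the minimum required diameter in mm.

ω = 7.94 rad/s, so T = P/ω = 333×10³ / 7.940 = 41940 N·m.
For a solid shaft τ_max = 16T/(πd³), so d = (16T/(π τ_allow))^(1/3) = (16·41940/(π·3.46×10^7))^(1/3) = 0.1834 m.

183 mm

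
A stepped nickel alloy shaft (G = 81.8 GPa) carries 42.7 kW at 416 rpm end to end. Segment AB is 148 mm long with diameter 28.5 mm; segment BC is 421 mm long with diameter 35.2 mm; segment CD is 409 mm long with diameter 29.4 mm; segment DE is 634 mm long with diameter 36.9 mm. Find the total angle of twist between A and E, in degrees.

9.71°

ω = 2π·416/60 = 43.56 rad/s, so T = P/ω = 42.7×10³ / 43.56 = 980.2 N·m.
J_AB = π(0.0285)⁴/32 = 6.48×10^-8 m⁴; J_BC = π(0.0352)⁴/32 = 1.51×10^-7 m⁴; J_CD = π(0.0294)⁴/32 = 7.33×10^-8 m⁴; J_DE = π(0.0369)⁴/32 = 1.82×10^-7 m⁴.
θ = (T/G)·Σ L_i/J_i = (980.2/81.8×10⁹)·(0.148/6.48×10^-8 + 0.421/1.51×10^-7 + 0.409/7.33×10^-8 + 0.634/1.82×10^-7) = 0.1694 rad.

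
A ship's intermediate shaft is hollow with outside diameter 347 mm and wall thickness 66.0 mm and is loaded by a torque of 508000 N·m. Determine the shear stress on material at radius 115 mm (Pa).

4.81e7 Pa

J = π(d_o⁴ − d_i⁴)/32 = π(0.347⁴ − 0.215⁴)/32 = 1.214×10^-3 m⁴.
Shear stress varies linearly with radius: τ = T·r/J = 508000 × 0.115 / 1.214×10^-3 = 4.814×10^7 Pa.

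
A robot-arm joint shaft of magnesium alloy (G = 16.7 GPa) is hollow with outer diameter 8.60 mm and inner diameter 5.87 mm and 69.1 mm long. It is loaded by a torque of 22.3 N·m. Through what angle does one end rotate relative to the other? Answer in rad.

J = π(d_o⁴ − d_i⁴)/32 = π(0.00860⁴ − 0.00587⁴)/32 = 4.205×10^-10 m⁴.
θ = T·L/(G·J) = 22.30 × 0.0691 / (16.7×10⁹ × 4.205×10^-10) = 0.2195 rad.

0.219 rad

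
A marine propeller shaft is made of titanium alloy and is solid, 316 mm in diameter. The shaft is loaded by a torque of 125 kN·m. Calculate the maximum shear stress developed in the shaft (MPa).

J = πd⁴/32 = π(0.316)⁴/32 = 9.789×10^-4 m⁴.
τ_max = T·r/J = 125000 × 0.158 / 9.789×10^-4 = 2.018×10^7 Pa.

20.2 MPa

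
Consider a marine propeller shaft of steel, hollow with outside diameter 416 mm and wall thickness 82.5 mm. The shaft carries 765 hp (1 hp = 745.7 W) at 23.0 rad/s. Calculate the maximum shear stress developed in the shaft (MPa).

ω = 23.0 rad/s, so T = P/ω = 765×745.7 / 23.00 = 24800 N·m.
J = π(d_o⁴ − d_i⁴)/32 = π(0.416⁴ − 0.251⁴)/32 = 2.551×10^-3 m⁴.
τ_max = T·r/J = 24800 × 0.208 / 2.551×10^-3 = 2.023×10^6 Pa.

2.02 MPa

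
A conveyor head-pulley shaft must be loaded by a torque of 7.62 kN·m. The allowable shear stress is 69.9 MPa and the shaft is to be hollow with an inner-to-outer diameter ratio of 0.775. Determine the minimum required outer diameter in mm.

For a hollow shaft with d_i/d_o = 0.775: τ_max = 16T/(π d_o³ (1−k⁴)), so d_o = [16T/(π τ_allow (1−k⁴))]^(1/3) = [16·7620/(π·6.99×10^7·0.6392)]^(1/3) = 0.09541 m.

95.4 mm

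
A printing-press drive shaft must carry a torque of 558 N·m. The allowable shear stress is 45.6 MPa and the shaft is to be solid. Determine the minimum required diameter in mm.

For a solid shaft τ_max = 16T/(πd³), so d = (16T/(π τ_allow))^(1/3) = (16·558.0/(π·4.56×10^7))^(1/3) = 0.03965 m.

39.6 mm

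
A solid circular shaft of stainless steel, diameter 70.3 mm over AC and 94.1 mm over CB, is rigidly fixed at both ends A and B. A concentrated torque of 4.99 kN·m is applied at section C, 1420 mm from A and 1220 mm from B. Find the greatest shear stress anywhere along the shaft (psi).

3490 psi

Compatibility: T_A·a/J_AC = T_B·b/J_CB with T_A + T_B = T₀.
J_AC = 2.40×10^-6 m⁴, J_CB = 7.70×10^-6 m⁴, so T_A = T₀·(J_AC/a)/((J_AC/a)+(J_CB/b)) = 1054 N·m, T_B = 3936 N·m.
τ in each portion: τ_AC = 1.54×10^7 Pa, τ_CB = 2.41×10^7 Pa; maximum is in CB.
τ_max = T_CB·r/J = 3936·0.0470/7.70×10^-6 = 2.406×10^7 Pa.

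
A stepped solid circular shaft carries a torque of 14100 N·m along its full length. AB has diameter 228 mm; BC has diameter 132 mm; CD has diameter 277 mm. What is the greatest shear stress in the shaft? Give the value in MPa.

31.2 MPa

Under the same torque, τ_max = 16T/(πd³) is largest where d is smallest — segment BC (d = 132 mm).
τ_max = 16·14100/(π·(0.132)³) = 3.122×10^7 Pa.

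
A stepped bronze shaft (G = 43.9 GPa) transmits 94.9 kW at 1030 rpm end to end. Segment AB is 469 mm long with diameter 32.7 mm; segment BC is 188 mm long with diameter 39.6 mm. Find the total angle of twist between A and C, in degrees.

5.69°

ω = 2π·1030/60 = 107.9 rad/s, so T = P/ω = 94.9×10³ / 107.9 = 879.8 N·m.
J_AB = π(0.0327)⁴/32 = 1.12×10^-7 m⁴; J_BC = π(0.0396)⁴/32 = 2.41×10^-7 m⁴.
θ = (T/G)·Σ L_i/J_i = (879.8/43.9×10⁹)·(0.469/1.12×10^-7 + 0.188/2.41×10^-7) = 0.09934 rad.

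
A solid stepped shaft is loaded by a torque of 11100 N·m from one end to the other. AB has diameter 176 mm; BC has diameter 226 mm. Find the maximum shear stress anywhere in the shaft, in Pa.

1.04e7 Pa

Under the same torque, τ_max = 16T/(πd³) is largest where d is smallest — segment AB (d = 176 mm).
τ_max = 16·11100/(π·(0.176)³) = 1.037×10^7 Pa.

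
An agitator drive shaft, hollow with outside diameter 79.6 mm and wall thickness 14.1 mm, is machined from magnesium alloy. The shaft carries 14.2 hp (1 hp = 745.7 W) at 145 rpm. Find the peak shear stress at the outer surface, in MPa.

8.52 MPa

ω = 2π·145/60 = 15.18 rad/s, so T = P/ω = 14.2×745.7 / 15.18 = 697.4 N·m.
J = π(d_o⁴ − d_i⁴)/32 = π(0.0796⁴ − 0.0514⁴)/32 = 3.256×10^-6 m⁴.
τ_max = T·r/J = 697.4 × 0.0398 / 3.256×10^-6 = 8.524×10^6 Pa.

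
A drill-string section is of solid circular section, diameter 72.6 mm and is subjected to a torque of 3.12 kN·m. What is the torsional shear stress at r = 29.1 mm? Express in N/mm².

J = πd⁴/32 = π(0.0726)⁴/32 = 2.727×10^-6 m⁴.
Shear stress varies linearly with radius: τ = T·r/J = 3120 × 0.0291 / 2.727×10^-6 = 3.329×10^7 Pa.

33.3 N/mm²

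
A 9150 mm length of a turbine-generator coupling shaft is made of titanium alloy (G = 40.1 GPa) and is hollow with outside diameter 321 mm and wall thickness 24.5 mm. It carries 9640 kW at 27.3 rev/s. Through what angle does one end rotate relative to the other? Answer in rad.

ω = 2π·27.3 = 171.5 rad/s, so T = P/ω = 9640×10³ / 171.5 = 56200 N·m.
J = π(d_o⁴ − d_i⁴)/32 = π(0.321⁴ − 0.272⁴)/32 = 5.050×10^-4 m⁴.
θ = T·L/(G·J) = 56200 × 9.15 / (40.1×10⁹ × 5.050×10^-4) = 0.02539 rad.

0.0254 rad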